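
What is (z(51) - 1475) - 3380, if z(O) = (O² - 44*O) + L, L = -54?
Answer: -4552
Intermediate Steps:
z(O) = -54 + O² - 44*O (z(O) = (O² - 44*O) - 54 = -54 + O² - 44*O)
(z(51) - 1475) - 3380 = ((-54 + 51² - 44*51) - 1475) - 3380 = ((-54 + 2601 - 2244) - 1475) - 3380 = (303 - 1475) - 3380 = -1172 - 3380 = -4552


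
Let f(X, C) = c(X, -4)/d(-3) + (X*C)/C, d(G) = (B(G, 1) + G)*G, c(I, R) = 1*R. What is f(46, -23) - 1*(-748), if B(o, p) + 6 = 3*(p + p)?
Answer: 7142/9 ≈ 793.56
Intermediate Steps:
B(o, p) = -6 + 6*p (B(o, p) = -6 + 3*(p + p) = -6 + 3*(2*p) = -6 + 6*p)
c(I, R) = R
d(G) = G² (d(G) = ((-6 + 6*1) + G)*G = ((-6 + 6) + G)*G = (0 + G)*G = G*G = G²)
f(X, C) = -4/9 + X (f(X, C) = -4/((-3)²) + (X*C)/C = -4/9 + (C*X)/C = -4*⅑ + X = -4/9 + X)
f(46, -23) - 1*(-748) = (-4/9 + 46) - 1*(-748) = 410/9 + 748 = 7142/9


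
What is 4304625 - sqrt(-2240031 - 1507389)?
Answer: 4304625 - 6*I*sqrt(104095) ≈ 4.3046e+6 - 1935.8*I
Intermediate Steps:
4304625 - sqrt(-2240031 - 1507389) = 4304625 - sqrt(-3747420) = 4304625 - 6*I*sqrt(104095)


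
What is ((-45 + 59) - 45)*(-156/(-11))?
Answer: -4836/11 ≈ -439.64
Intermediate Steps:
((-45 + 59) - 45)*(-156/(-11)) = (14 - 45)*(-156*(-1/11)) = -31*156/11 = -4836/11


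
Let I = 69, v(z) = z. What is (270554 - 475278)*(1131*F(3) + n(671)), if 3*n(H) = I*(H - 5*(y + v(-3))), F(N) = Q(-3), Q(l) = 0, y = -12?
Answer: -3512654392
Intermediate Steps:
F(N) = 0
n(H) = 1725 + 23*H (n(H) = (69*(H - 5*(-12 - 3)))/3 = (69*(H - 5*(-15)))/3 = (69*(H + 75))/3 = (69*(75 + H))/3 = (5175 + 69*H)/3 = 1725 + 23*H)
(270554 - 475278)*(1131*F(3) + n(671)) = (270554 - 475278)*(1131*0 + (1725 + 23*671)) = -204724*(0 + (1725 + 15433)) = -204724*(0 + 17158) = -204724*17158 = -3512654392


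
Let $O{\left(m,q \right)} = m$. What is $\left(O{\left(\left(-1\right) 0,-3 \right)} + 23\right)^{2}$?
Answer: $529$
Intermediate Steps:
$\left(O{\left(\left(-1\right) 0,-3 \right)} + 23\right)^{2} = \left(\left(-1\right) 0 + 23\right)^{2} = \left(0 + 23\right)^{2} = 23^{2} = 529$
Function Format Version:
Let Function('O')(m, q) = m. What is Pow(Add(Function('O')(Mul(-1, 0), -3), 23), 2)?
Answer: 529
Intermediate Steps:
Pow(Add(Function('O')(Mul(-1, 0), -3), 23), 2) = Pow(Add(Mul(-1, 0), 23), 2) = Pow(Add(0, 23), 2) = Pow(23, 2) = 529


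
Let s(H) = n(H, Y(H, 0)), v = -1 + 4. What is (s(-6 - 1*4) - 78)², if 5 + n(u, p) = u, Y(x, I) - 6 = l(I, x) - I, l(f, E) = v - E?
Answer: 8649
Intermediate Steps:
v = 3
l(f, E) = 3 - E
Y(x, I) = 9 - I - x (Y(x, I) = 6 + ((3 - x) - I) = 6 + (3 - I - x) = 9 - I - x)
n(u, p) = -5 + u
s(H) = -5 + H
(s(-6 - 1*4) - 78)² = ((-5 + (-6 - 1*4)) - 78)² = ((-5 + (-6 - 4)) - 78)² = ((-5 - 10) - 78)² = (-15 - 78)² = (-93)² = 8649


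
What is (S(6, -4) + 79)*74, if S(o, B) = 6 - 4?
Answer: 5994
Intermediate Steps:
S(o, B) = 2
(S(6, -4) + 79)*74 = (2 + 79)*74 = 81*74 = 5994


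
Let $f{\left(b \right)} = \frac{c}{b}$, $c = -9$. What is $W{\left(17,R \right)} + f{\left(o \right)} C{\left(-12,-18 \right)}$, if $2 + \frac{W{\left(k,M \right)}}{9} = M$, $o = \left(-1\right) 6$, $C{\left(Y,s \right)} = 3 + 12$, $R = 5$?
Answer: $\frac{99}{2} \approx 49.5$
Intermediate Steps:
$C{\left(Y,s \right)} = 15$
$o = -6$
$f{\left(b \right)} = - \frac{9}{b}$
$W{\left(k,M \right)} = -18 + 9 M$
$W{\left(17,R \right)} + f{\left(o \right)} C{\left(-12,-18 \right)} = \left(-18 + 9 \cdot 5\right) + - \frac{9}{-6} \cdot 15 = \left(-18 + 45\right) + \left(-9\right) \left(- \frac{1}{6}\right) 15 = 27 + \frac{3}{2} \cdot 15 = 27 + \frac{45}{2} = \frac{99}{2}$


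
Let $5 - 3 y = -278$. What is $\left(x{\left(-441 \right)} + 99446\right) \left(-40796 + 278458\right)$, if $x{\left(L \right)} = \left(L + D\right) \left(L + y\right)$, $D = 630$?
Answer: $8062921012$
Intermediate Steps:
$y = \frac{283}{3}$ ($y = \frac{5}{3} - - \frac{278}{3} = \frac{5}{3} + \frac{278}{3} = \frac{283}{3} \approx 94.333$)
$x{\left(L \right)} = \left(630 + L\right) \left(\frac{283}{3} + L\right)$ ($x{\left(L \right)} = \left(L + 630\right) \left(L + \frac{283}{3}\right) = \left(630 + L\right) \left(\frac{283}{3} + L\right)$)
$\left(x{\left(-441 \right)} + 99446\right) \left(-40796 + 278458\right) = \left(\left(59430 + \left(-441\right)^{2} + \frac{2173}{3} \left(-441\right)\right) + 99446\right) \left(-40796 + 278458\right) = \left(\left(59430 + 194481 - 319431\right) + 99446\right) 237662 = \left(-65520 + 99446\right) 237662 = 33926 \cdot 237662 = 8062921012$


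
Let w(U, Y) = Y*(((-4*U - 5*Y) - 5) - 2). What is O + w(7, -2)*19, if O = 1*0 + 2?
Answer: 952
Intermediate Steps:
w(U, Y) = Y*(-7 - 5*Y - 4*U) (w(U, Y) = Y*(((-5*Y - 4*U) - 5) - 2) = Y*((-5 - 5*Y - 4*U) - 2) = Y*(-7 - 5*Y - 4*U))
O = 2 (O = 0 + 2 = 2)
O + w(7, -2)*19 = 2 - 1*(-2)*(7 + 4*7 + 5*(-2))*19 = 2 - 1*(-2)*(7 + 28 - 10)*19 = 2 - 1*(-2)*25*19 = 2 + 50*19 = 2 + 950 = 952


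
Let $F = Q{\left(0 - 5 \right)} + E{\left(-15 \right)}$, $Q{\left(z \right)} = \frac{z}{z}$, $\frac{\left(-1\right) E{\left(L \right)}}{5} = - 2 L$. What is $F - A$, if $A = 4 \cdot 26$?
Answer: $-253$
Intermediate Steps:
$E{\left(L \right)} = 10 L$ ($E{\left(L \right)} = - 5 \left(- 2 L\right) = 10 L$)
$Q{\left(z \right)} = 1$
$A = 104$
$F = -149$ ($F = 1 + 10 \left(-15\right) = 1 - 150 = -149$)
$F - A = -149 - 104 = -253$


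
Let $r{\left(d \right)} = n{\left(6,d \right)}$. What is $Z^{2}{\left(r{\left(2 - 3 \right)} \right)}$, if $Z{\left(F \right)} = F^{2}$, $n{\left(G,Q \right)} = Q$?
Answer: $1$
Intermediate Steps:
$r{\left(d \right)} = d$
$Z^{2}{\left(r{\left(2 - 3 \right)} \right)} = \left(\left(2 - 3\right)^{2}\right)^{2} = \left(\left(-1\right)^{2}\right)^{2} = 1^{2} = 1$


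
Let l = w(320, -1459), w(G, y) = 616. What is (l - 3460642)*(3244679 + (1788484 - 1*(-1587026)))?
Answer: -22906026064914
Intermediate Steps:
l = 616
(l - 3460642)*(3244679 + (1788484 - 1*(-1587026))) = (616 - 3460642)*(3244679 + (1788484 - 1*(-1587026))) = -3460026*(3244679 + (1788484 + 1587026)) = -3460026*(3244679 + 3375510) = -3460026*6620189 = -22906026064914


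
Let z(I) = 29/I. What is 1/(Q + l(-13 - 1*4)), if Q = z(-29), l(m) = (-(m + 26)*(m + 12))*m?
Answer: -1/766 ≈ -0.0013055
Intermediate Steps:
l(m) = -m*(12 + m)*(26 + m) (l(m) = (-(26 + m)*(12 + m))*m = (-(12 + m)*(26 + m))*m = -m*(12 + m)*(26 + m))
Q = -1 (Q = 29/(-29) = 29*(-1/29) = -1)
1/(Q + l(-13 - 1*4)) = 1/(-1 - (-13 - 1*4)*(312 + (-13 - 1*4)² + 38*(-13 - 1*4))) = 1/(-1 - (-13 - 4)*(312 + (-13 - 4)² + 38*(-13 - 4))) = 1/(-1 - 1*(-17)*(312 + (-17)² + 38*(-17))) = 1/(-1 - 1*(-17)*(312 + 289 - 646)) = 1/(-1 - 1*(-17)*(-45)) = 1/(-1 - 765) = 1/(-766) = -1/766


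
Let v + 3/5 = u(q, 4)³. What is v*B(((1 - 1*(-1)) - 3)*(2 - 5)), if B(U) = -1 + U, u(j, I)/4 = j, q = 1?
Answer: 634/5 ≈ 126.80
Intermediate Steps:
u(j, I) = 4*j
v = 317/5 (v = -⅗ + (4*1)³ = -⅗ + 4³ = -⅗ + 64 = 317/5 ≈ 63.400)
v*B(((1 - 1*(-1)) - 3)*(2 - 5)) = 317*(-1 + ((1 - 1*(-1)) - 3)*(2 - 5))/5 = 317*(-1 + ((1 + 1) - 3)*(-3))/5 = 317*(-1 + (2 - 3)*(-3))/5 = 317*(-1 - 1*(-3))/5 = 317*(-1 + 3)/5 = (317/5)*2 = 634/5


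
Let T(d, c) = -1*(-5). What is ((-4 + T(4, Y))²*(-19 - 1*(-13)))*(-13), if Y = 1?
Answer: 78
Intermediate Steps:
T(d, c) = 5
((-4 + T(4, Y))²*(-19 - 1*(-13)))*(-13) = ((-4 + 5)²*(-19 - 1*(-13)))*(-13) = (1²*(-19 + 13))*(-13) = (1*(-6))*(-13) = -6*(-13) = 78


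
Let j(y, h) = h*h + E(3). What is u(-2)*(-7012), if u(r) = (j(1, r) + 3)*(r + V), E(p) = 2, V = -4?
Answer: 378648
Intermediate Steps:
j(y, h) = 2 + h**2 (j(y, h) = h*h + 2 = h**2 + 2 = 2 + h**2)
u(r) = (-4 + r)*(5 + r**2) (u(r) = ((2 + r**2) + 3)*(r - 4) = (5 + r**2)*(-4 + r) = (-4 + r)*(5 + r**2))
u(-2)*(-7012) = (-20 + (-2)**3 - 4*(-2)**2 + 5*(-2))*(-7012) = (-20 - 8 - 4*4 - 10)*(-7012) = (-20 - 8 - 16 - 10)*(-7012) = -54*(-7012) = 378648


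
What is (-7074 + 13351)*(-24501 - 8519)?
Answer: -207266540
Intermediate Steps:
(-7074 + 13351)*(-24501 - 8519) = 6277*(-33020) = -207266540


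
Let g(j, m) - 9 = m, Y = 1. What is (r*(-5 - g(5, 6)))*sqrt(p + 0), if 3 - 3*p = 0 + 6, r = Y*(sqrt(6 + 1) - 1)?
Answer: 20*I*(1 - sqrt(7)) ≈ -32.915*I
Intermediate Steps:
r = -1 + sqrt(7) (r = 1*(sqrt(6 + 1) - 1) = 1*(sqrt(7) - 1) = 1*(-1 + sqrt(7)) = -1 + sqrt(7) ≈ 1.6458)
g(j, m) = 9 + m
p = -1 (p = 1 - (0 + 6)/3 = 1 - 1/3*6 = 1 - 2 = -1)
(r*(-5 - g(5, 6)))*sqrt(p + 0) = ((-1 + sqrt(7))*(-5 - (9 + 6)))*sqrt(-1 + 0) = ((-1 + sqrt(7))*(-5 - 1*15))*sqrt(-1) = ((-1 + sqrt(7))*(-5 - 15))*I = ((-1 + sqrt(7))*(-20))*I = (20 - 20*sqrt(7))*I = I*(20 - 20*sqrt(7))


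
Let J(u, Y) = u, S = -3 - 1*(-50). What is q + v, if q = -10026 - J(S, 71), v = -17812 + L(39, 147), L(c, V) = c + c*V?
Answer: -22113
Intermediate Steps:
L(c, V) = c + V*c
S = 47 (S = -3 + 50 = 47)
v = -12040 (v = -17812 + 39*(1 + 147) = -17812 + 39*148 = -17812 + 5772 = -12040)
q = -10073 (q = -10026 - 1*47 = -10026 - 47 = -10073)
q + v = -10073 - 12040 = -22113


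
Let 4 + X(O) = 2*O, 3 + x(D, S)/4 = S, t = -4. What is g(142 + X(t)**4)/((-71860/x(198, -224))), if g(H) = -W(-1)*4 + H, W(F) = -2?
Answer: 4741122/17965 ≈ 263.91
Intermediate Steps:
x(D, S) = -12 + 4*S
X(O) = -4 + 2*O
g(H) = 8 + H (g(H) = -1*(-2)*4 + H = 2*4 + H = 8 + H)
g(142 + X(t)**4)/((-71860/x(198, -224))) = (8 + (142 + (-4 + 2*(-4))**4))/((-71860/(-12 + 4*(-224)))) = (8 + (142 + (-4 - 8)**4))/((-71860/(-12 - 896))) = (8 + (142 + (-12)**4))/((-71860/(-908))) = (8 + (142 + 20736))/((-71860*(-1/908))) = (8 + 20878)/(17965/227) = 20886*(227/17965) = 4741122/17965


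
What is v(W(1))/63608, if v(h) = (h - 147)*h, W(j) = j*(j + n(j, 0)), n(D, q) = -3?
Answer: 149/31804 ≈ 0.0046849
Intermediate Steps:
W(j) = j*(-3 + j) (W(j) = j*(j - 3) = j*(-3 + j))
v(h) = h*(-147 + h) (v(h) = (-147 + h)*h = h*(-147 + h))
v(W(1))/63608 = ((1*(-3 + 1))*(-147 + 1*(-3 + 1)))/63608 = ((1*(-2))*(-147 + 1*(-2)))*(1/63608) = -2*(-147 - 2)*(1/63608) = -2*(-149)*(1/63608) = 298*(1/63608) = 149/31804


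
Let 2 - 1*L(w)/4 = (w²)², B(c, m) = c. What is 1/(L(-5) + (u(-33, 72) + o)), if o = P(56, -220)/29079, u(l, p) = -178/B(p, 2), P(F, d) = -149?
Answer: -116316/290147627 ≈ -0.00040089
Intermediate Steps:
u(l, p) = -178/p
L(w) = 8 - 4*w⁴
o = -149/29079 ≈ -0.0051240
1/(L(-5) + (u(-33, 72) + o)) = 1/((8 - 4*(-5)⁴) + (-178/72 - 149/29079)) = 1/((8 - 4*625) + (-178*1/72 - 149/29079)) = 1/((8 - 2500) + (-89/36 - 149/29079)) = 1/(-2492 - 288155/116316) = 1/(-290147627/116316) = -116316/290147627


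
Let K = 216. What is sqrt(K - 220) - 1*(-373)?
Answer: 373 + 2*I ≈ 373.0 + 2.0*I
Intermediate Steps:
sqrt(K - 220) - 1*(-373) = sqrt(216 - 220) - 1*(-373) = sqrt(-4) + 373 = 2*I + 373 = 373 + 2*I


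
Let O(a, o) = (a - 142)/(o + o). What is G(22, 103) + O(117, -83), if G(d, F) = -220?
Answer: -36495/166 ≈ -219.85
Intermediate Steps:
O(a, o) = (-142 + a)/(2*o) (O(a, o) = (-142 + a)/((2*o)) = (-142 + a)*(1/(2*o)) = (-142 + a)/(2*o))
G(22, 103) + O(117, -83) = -220 + (1/2)*(-142 + 117)/(-83) = -220 + (1/2)*(-1/83)*(-25) = -220 + 25/166 = -36495/166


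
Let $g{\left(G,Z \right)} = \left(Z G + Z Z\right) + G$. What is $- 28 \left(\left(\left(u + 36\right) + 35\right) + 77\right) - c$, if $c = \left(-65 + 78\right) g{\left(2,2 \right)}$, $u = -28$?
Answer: $-3490$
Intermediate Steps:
$g{\left(G,Z \right)} = G + Z^{2} + G Z$ ($g{\left(G,Z \right)} = \left(G Z + Z^{2}\right) + G = \left(Z^{2} + G Z\right) + G = G + Z^{2} + G Z$)
$c = 130$ ($c = \left(-65 + 78\right) \left(2 + 2^{2} + 2 \cdot 2\right) = 13 \left(2 + 4 + 4\right) = 13 \cdot 10 = 130$)
$- 28 \left(\left(\left(u + 36\right) + 35\right) + 77\right) - c = - 28 \left(\left(\left(-28 + 36\right) + 35\right) + 77\right) - 130 = - 28 \left(\left(8 + 35\right) + 77\right) - 130 = - 28 \left(43 + 77\right) - 130 = \left(-28\right) 120 - 130 = -3360 - 130 = -3490$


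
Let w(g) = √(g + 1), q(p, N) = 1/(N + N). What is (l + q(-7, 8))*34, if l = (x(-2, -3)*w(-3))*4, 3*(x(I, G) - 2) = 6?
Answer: 17/8 + 544*I*√2 ≈ 2.125 + 769.33*I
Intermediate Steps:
q(p, N) = 1/(2*N)
x(I, G) = 4 (x(I, G) = 2 + (⅓)*6 = 2 + 2 = 4)
w(g) = √(1 + g)
l = 16*I*√2 (l = (4*√(1 - 3))*4 = (4*√(-2))*4 = (4*(I*√2))*4 = (4*I*√2)*4 = 16*I*√2 ≈ 22.627*I)
(l + q(-7, 8))*34 = (16*I*√2 + (½)/8)*34 = (16*I*√2 + (½)*(⅛))*34 = (16*I*√2 + 1/16)*34 = (1/16 + 16*I*√2)*34 = 17/8 + 544*I*√2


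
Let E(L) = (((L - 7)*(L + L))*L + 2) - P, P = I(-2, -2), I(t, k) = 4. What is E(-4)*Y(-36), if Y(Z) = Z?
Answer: 12744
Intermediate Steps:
P = 4
E(L) = -2 + 2*L²*(-7 + L) (E(L) = (((L - 7)*(L + L))*L + 2) - 1*4 = (((-7 + L)*(2*L))*L + 2) - 4 = ((2*L*(-7 + L))*L + 2) - 4 = (2*L²*(-7 + L) + 2) - 4 = (2 + 2*L²*(-7 + L)) - 4 = -2 + 2*L²*(-7 + L))
E(-4)*Y(-36) = (-2 - 14*(-4)² + 2*(-4)³)*(-36) = (-2 - 14*16 + 2*(-64))*(-36) = (-2 - 224 - 128)*(-36) = -354*(-36) = 12744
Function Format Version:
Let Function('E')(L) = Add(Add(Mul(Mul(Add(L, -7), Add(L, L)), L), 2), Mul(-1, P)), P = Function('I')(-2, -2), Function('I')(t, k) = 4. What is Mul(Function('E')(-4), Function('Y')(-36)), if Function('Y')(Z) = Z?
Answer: 12744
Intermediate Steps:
P = 4
Function('E')(L) = Add(-2, Mul(2, Pow(L, 2), Add(-7, L))) (Function('E')(L) = Add(Add(Mul(Mul(Add(L, -7), Add(L, L)), L), 2), Mul(-1, 4)) = Add(Add(Mul(Mul(Add(-7, L), Mul(2, L)), L), 2), -4) = Add(Add(Mul(Mul(2, L, Add(-7, L)), L), 2), -4) = Add(Add(Mul(2, Pow(L, 2), Add(-7, L)), 2), -4) = Add(Add(2, Mul(2, Pow(L, 2), Add(-7, L))), -4) = Add(-2, Mul(2, Pow(L, 2), Add(-7, L))))
Mul(Function('E')(-4), Function('Y')(-36)) = Mul(Add(-2, Mul(-14, Pow(-4, 2)), Mul(2, Pow(-4, 3))), -36) = Mul(Add(-2, Mul(-14, 16), Mul(2, -64)), -36) = Mul(Add(-2, -224, -128), -36) = Mul(-354, -36) = 12744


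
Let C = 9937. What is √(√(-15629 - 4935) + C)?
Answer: √(9937 + 2*I*√5141) ≈ 99.687 + 0.7193*I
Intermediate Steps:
√(√(-15629 - 4935) + C) = √(√(-15629 - 4935) + 9937) = √(√(-20564) + 9937) = √(2*I*√5141 + 9937) = √(9937 + 2*I*√5141)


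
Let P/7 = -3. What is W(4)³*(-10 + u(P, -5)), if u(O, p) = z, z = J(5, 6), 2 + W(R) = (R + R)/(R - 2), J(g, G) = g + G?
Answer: 8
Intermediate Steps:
P = -21 (P = 7*(-3) = -21)
J(g, G) = G + g
W(R) = -2 + 2*R/(-2 + R) (W(R) = -2 + (R + R)/(R - 2) = -2 + (2*R)/(-2 + R) = -2 + 2*R/(-2 + R))
z = 11 (z = 6 + 5 = 11)
u(O, p) = 11
W(4)³*(-10 + u(P, -5)) = (4/(-2 + 4))³*(-10 + 11) = (4/2)³*1 = (4*(½))³*1 = 2³*1 = 8*1 = 8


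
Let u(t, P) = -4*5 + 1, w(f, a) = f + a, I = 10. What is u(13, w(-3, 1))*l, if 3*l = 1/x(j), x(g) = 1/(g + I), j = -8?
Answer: -38/3 ≈ -12.667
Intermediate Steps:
x(g) = 1/(10 + g) (x(g) = 1/(g + 10) = 1/(10 + g))
w(f, a) = a + f
u(t, P) = -19 (u(t, P) = -20 + 1 = -19)
l = ⅔ (l = 1/(3*(1/(10 - 8))) = 1/(3*(1/2)) = 1/(3*(½)) = (⅓)*2 = ⅔ ≈ 0.66667)
u(13, w(-3, 1))*l = -19*⅔ = -38/3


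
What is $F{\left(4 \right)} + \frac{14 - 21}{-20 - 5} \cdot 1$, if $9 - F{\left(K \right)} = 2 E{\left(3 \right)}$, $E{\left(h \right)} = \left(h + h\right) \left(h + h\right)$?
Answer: $- \frac{1568}{25} \approx -62.72$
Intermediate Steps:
$E{\left(h \right)} = 4 h^{2}$ ($E{\left(h \right)} = 2 h 2 h = 4 h^{2}$)
$F{\left(K \right)} = -63$ ($F{\left(K \right)} = 9 - 2 \cdot 4 \cdot 3^{2} = 9 - 2 \cdot 4 \cdot 9 = 9 - 2 \cdot 36 = 9 - 72 = -63$)
$F{\left(4 \right)} + \frac{14 - 21}{-20 - 5} \cdot 1 = -63 + \frac{14 - 21}{-20 - 5} \cdot 1 = -63 + - \frac{7}{-25} \cdot 1 = -63 + \left(-7\right) \left(- \frac{1}{25}\right) 1 = -63 + \frac{7}{25} \cdot 1 = -63 + \frac{7}{25} = - \frac{1568}{25}$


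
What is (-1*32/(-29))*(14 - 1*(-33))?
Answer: 1504/29 ≈ 51.862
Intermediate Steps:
(-1*32/(-29))*(14 - 1*(-33)) = (-32*(-1/29))*(14 + 33) = (32/29)*47 = 1504/29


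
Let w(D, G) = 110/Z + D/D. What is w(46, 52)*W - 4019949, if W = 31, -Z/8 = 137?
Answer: -2202916769/548 ≈ -4.0199e+6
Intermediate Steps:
Z = -1096 (Z = -8*137 = -1096)
w(D, G) = 493/548 (w(D, G) = 110/(-1096) + D/D = 110*(-1/1096) + 1 = -55/548 + 1 = 493/548)
w(46, 52)*W - 4019949 = (493/548)*31 - 4019949 = 15283/548 - 4019949 = -2202916769/548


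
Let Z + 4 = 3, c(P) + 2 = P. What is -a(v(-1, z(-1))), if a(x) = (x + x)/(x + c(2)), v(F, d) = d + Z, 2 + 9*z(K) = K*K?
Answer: -2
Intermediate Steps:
c(P) = -2 + P
Z = -1 (Z = -4 + 3 = -1)
z(K) = -2/9 + K²/9 (z(K) = -2/9 + (K*K)/9 = -2/9 + K²/9)
v(F, d) = -1 + d (v(F, d) = d - 1 = -1 + d)
a(x) = 2 (a(x) = (x + x)/(x + (-2 + 2)) = (2*x)/(x + 0) = (2*x)/x = 2)
-a(v(-1, z(-1))) = -1*2 = -2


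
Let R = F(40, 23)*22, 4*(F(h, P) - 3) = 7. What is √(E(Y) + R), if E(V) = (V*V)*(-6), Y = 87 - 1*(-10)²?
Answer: I*√3638/2 ≈ 30.158*I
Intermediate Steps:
F(h, P) = 19/4 (F(h, P) = 3 + (¼)*7 = 3 + 7/4 = 19/4)
Y = -13 (Y = 87 - 1*100 = 87 - 100 = -13)
E(V) = -6*V² (E(V) = V²*(-6) = -6*V²)
R = 209/2 (R = (19/4)*22 = 209/2 ≈ 104.50)
√(E(Y) + R) = √(-6*(-13)² + 209/2) = √(-6*169 + 209/2) = √(-1014 + 209/2) = √(-1819/2) = I*√3638/2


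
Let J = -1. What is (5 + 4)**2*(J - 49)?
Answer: -4050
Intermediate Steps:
(5 + 4)**2*(J - 49) = (5 + 4)**2*(-1 - 49) = 9**2*(-50) = 81*(-50) = -4050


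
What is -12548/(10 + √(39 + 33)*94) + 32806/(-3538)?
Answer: -2552960739/281311687 - 1769268*√2/159023 ≈ -24.810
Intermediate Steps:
-12548/(10 + √(39 + 33)*94) + 32806/(-3538) = -12548/(10 + √72*94) + 32806*(-1/3538) = -12548/(10 + (6*√2)*94) - 16403/1769 = -12548/(10 + 564*√2) - 16403/1769 = -16403/1769 - 12548/(10 + 564*√2)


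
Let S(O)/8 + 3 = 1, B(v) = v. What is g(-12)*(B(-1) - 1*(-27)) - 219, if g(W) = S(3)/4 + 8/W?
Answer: -1021/3 ≈ -340.33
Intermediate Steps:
S(O) = -16 (S(O) = -24 + 8*1 = -24 + 8 = -16)
g(W) = -4 + 8/W (g(W) = -16/4 + 8/W = -16*1/4 + 8/W = -4 + 8/W)
g(-12)*(B(-1) - 1*(-27)) - 219 = (-4 + 8/(-12))*(-1 - 1*(-27)) - 219 = (-4 + 8*(-1/12))*(-1 + 27) - 219 = (-4 - 2/3)*26 - 219 = -14/3*26 - 219 = -364/3 - 219 = -1021/3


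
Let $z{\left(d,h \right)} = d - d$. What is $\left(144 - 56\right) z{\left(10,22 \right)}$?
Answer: $0$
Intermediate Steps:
$z{\left(d,h \right)} = 0$
$\left(144 - 56\right) z{\left(10,22 \right)} = \left(144 - 56\right) 0 = 88 \cdot 0 = 0$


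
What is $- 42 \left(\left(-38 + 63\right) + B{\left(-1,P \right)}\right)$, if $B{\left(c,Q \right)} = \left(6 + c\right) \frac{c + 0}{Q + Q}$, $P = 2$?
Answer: $- \frac{1995}{2} \approx -997.5$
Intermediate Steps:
$B{\left(c,Q \right)} = \frac{c \left(6 + c\right)}{2 Q}$ ($B{\left(c,Q \right)} = \left(6 + c\right) \frac{c}{2 Q} = \frac{c \left(6 + c\right)}{2 Q}$)
$- 42 \left(\left(-38 + 63\right) + B{\left(-1,P \right)}\right) = - 42 \left(\left(-38 + 63\right) + \frac{1}{2} \left(-1\right) \frac{1}{2} \left(6 - 1\right)\right) = - 42 \left(25 + \frac{1}{2} \left(-1\right) \frac{1}{2} \cdot 5\right) = - 42 \left(25 - \frac{5}{4}\right) = \left(-42\right) \frac{95}{4} = - \frac{1995}{2}$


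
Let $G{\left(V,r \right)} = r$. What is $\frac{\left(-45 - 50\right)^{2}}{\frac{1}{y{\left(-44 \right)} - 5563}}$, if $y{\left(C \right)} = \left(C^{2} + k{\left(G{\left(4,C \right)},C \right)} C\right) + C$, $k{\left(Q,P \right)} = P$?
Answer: $-15658375$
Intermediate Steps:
$y{\left(C \right)} = C + 2 C^{2}$ ($y{\left(C \right)} = \left(C^{2} + C C\right) + C = \left(C^{2} + C^{2}\right) + C = 2 C^{2} + C = C + 2 C^{2}$)
$\frac{\left(-45 - 50\right)^{2}}{\frac{1}{y{\left(-44 \right)} - 5563}} = \frac{\left(-45 - 50\right)^{2}}{\frac{1}{- 44 \left(1 + 2 \left(-44\right)\right) - 5563}} = \frac{\left(-95\right)^{2}}{\frac{1}{- 44 \left(1 - 88\right) - 5563}} = \frac{9025}{\frac{1}{\left(-44\right) \left(-87\right) - 5563}} = \frac{9025}{\frac{1}{3828 - 5563}} = \frac{9025}{\frac{1}{-1735}} = \frac{9025}{- \frac{1}{1735}} = 9025 \left(-1735\right) = -15658375$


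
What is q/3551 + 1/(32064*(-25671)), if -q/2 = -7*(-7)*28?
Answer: -2258627409887/2922881166144 ≈ -0.77274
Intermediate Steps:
q = -2744 (q = -2*(-7*(-7))*28 = -98*28 = -2*1372 = -2744)
q/3551 + 1/(32064*(-25671)) = -2744/3551 + 1/(32064*(-25671)) = -2744*1/3551 + (1/32064)*(-1/25671) = -2744/3551 - 1/823114944 = -2258627409887/2922881166144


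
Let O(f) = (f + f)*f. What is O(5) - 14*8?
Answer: -62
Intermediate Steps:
O(f) = 2*f² (O(f) = (2*f)*f = 2*f²)
O(5) - 14*8 = 2*5² - 14*8 = 2*25 - 112 = 50 - 112 = -62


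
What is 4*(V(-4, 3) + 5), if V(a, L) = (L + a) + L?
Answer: 28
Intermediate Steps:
V(a, L) = a + 2*L
4*(V(-4, 3) + 5) = 4*((-4 + 2*3) + 5) = 4*((-4 + 6) + 5) = 4*(2 + 5) = 4*7 = 28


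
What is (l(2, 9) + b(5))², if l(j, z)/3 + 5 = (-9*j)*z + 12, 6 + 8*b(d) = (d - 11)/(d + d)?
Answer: 347188689/1600 ≈ 2.1699e+5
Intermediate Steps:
b(d) = -¾ + (-11 + d)/(16*d) (b(d) = -¾ + ((d - 11)/(d + d))/8 = -¾ + ((-11 + d)/((2*d)))/8 = -¾ + ((-11 + d)*(1/(2*d)))/8 = -¾ + ((-11 + d)/(2*d))/8 = -¾ + (-11 + d)/(16*d))
l(j, z) = 21 - 27*j*z (l(j, z) = -15 + 3*((-9*j)*z + 12) = -15 + 3*(-9*j*z + 12) = -15 + 3*(12 - 9*j*z) = -15 + (36 - 27*j*z) = 21 - 27*j*z)
(l(2, 9) + b(5))² = ((21 - 27*2*9) + (11/16)*(-1 - 1*5)/5)² = ((21 - 486) + (11/16)*(⅕)*(-1 - 5))² = (-465 + (11/16)*(⅕)*(-6))² = (-465 - 33/40)² = (-18633/40)² = 347188689/1600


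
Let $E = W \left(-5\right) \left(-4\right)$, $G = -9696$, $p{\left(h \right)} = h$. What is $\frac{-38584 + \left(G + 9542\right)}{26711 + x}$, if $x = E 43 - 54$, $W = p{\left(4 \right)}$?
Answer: $- \frac{38738}{30097} \approx -1.2871$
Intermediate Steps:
$W = 4$
$E = 80$ ($E = 4 \left(-5\right) \left(-4\right) = \left(-20\right) \left(-4\right) = 80$)
$x = 3386$ ($x = 80 \cdot 43 - 54 = 3440 - 54 = 3386$)
$\frac{-38584 + \left(G + 9542\right)}{26711 + x} = \frac{-38584 + \left(-9696 + 9542\right)}{26711 + 3386} = \frac{-38584 - 154}{30097} = \left(-38738\right) \frac{1}{30097} = - \frac{38738}{30097}$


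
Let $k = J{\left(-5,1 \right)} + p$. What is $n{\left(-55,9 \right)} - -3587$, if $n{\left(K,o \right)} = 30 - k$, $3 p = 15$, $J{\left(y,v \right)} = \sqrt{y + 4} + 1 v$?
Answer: $3611 - i \approx 3611.0 - 1.0 i$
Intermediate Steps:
$J{\left(y,v \right)} = v + \sqrt{4 + y}$ ($J{\left(y,v \right)} = \sqrt{4 + y} + v = v + \sqrt{4 + y}$)
$p = 5$ ($p = \frac{1}{3} \cdot 15 = 5$)
$k = 6 + i$ ($k = \left(1 + \sqrt{4 - 5}\right) + 5 = \left(1 + \sqrt{-1}\right) + 5 = \left(1 + i\right) + 5 = 6 + i \approx 6.0 + 1.0 i$)
$n{\left(K,o \right)} = 24 - i$ ($n{\left(K,o \right)} = 30 - \left(6 + i\right) = 24 - i$)
$n{\left(-55,9 \right)} - -3587 = \left(24 - i\right) - -3587 = \left(24 - i\right) + 3587 = 3611 - i$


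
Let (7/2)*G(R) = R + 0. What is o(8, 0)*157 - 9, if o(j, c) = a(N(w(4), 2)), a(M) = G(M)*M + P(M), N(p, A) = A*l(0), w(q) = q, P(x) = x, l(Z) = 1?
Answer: 3391/7 ≈ 484.43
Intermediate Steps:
G(R) = 2*R/7 (G(R) = 2*(R + 0)/7 = 2*R/7)
N(p, A) = A (N(p, A) = A*1 = A)
a(M) = M + 2*M²/7 (a(M) = (2*M/7)*M + M = 2*M²/7 + M = M + 2*M²/7)
o(j, c) = 22/7 (o(j, c) = (⅐)*2*(7 + 2*2) = (⅐)*2*(7 + 4) = (⅐)*2*11 = 22/7)
o(8, 0)*157 - 9 = (22/7)*157 - 9 = 3454/7 - 9 = 3391/7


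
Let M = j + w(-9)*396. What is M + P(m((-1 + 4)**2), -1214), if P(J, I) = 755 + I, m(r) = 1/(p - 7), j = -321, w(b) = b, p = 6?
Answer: -4344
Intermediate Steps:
m(r) = -1 (m(r) = 1/(6 - 7) = 1/(-1) = -1)
M = -3885 (M = -321 - 9*396 = -321 - 3564 = -3885)
M + P(m((-1 + 4)**2), -1214) = -3885 + (755 - 1214) = -3885 - 459 = -4344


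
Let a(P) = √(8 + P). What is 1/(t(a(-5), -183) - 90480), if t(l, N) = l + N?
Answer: -30221/2739926522 - √3/8219779566 ≈ -1.1030e-5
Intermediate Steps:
t(l, N) = N + l
1/(t(a(-5), -183) - 90480) = 1/((-183 + √(8 - 5)) - 90480) = 1/((-183 + √3) - 90480) = 1/(-90663 + √3)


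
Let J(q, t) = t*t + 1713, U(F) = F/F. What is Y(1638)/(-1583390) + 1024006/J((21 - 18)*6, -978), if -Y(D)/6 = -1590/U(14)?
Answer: 161225966096/151719954783 ≈ 1.0627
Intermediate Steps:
U(F) = 1
J(q, t) = 1713 + t² (J(q, t) = t² + 1713 = 1713 + t²)
Y(D) = 9540 (Y(D) = -(-9540)/1 = -(-9540) = -6*(-1590) = 9540)
Y(1638)/(-1583390) + 1024006/J((21 - 18)*6, -978) = 9540/(-1583390) + 1024006/(1713 + (-978)²) = 9540*(-1/1583390) + 1024006/(1713 + 956484) = -954/158339 + 1024006/958197 = 161225966096/151719954783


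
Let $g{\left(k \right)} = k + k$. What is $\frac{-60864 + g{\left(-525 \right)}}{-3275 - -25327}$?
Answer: $- \frac{30957}{11026} \approx -2.8076$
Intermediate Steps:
$g{\left(k \right)} = 2 k$
$\frac{-60864 + g{\left(-525 \right)}}{-3275 - -25327} = \frac{-60864 + 2 \left(-525\right)}{-3275 - -25327} = \frac{-60864 - 1050}{-3275 + 25327} = - \frac{61914}{22052} = \left(-61914\right) \frac{1}{22052} = - \frac{30957}{11026}$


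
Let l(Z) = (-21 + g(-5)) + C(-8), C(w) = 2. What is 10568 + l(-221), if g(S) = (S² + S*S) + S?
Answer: 10594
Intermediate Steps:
g(S) = S + 2*S² (g(S) = (S² + S²) + S = 2*S² + S = S + 2*S²)
l(Z) = 26 (l(Z) = (-21 - 5*(1 + 2*(-5))) + 2 = (-21 - 5*(1 - 10)) + 2 = (-21 - 5*(-9)) + 2 = (-21 + 45) + 2 = 24 + 2 = 26)
10568 + l(-221) = 10568 + 26 = 10594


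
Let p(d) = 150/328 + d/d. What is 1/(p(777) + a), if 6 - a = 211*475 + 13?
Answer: -164/16437809 ≈ -9.9770e-6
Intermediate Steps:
p(d) = 239/164 (p(d) = 150*(1/328) + 1 = 75/164 + 1 = 239/164)
a = -100232 (a = 6 - (211*475 + 13) = 6 - (100225 + 13) = 6 - 1*100238 = 6 - 100238 = -100232)
1/(p(777) + a) = 1/(239/164 - 100232) = 1/(-16437809/164) = -164/16437809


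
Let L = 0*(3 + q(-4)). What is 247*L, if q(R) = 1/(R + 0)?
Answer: 0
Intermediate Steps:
q(R) = 1/R
L = 0 (L = 0*(3 + 1/(-4)) = 0*(3 - ¼) = 0*(11/4) = 0)
247*L = 247*0 = 0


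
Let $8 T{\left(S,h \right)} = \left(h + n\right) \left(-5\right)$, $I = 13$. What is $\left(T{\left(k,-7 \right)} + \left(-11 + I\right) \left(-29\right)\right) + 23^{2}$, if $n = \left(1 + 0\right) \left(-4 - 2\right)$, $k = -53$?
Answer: $\frac{3833}{8} \approx 479.13$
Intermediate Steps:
$n = -6$ ($n = 1 \left(-6\right) = -6$)
$T{\left(S,h \right)} = \frac{15}{4} - \frac{5 h}{8}$ ($T{\left(S,h \right)} = \frac{\left(h - 6\right) \left(-5\right)}{8} = \frac{\left(-6 + h\right) \left(-5\right)}{8} = \frac{30 - 5 h}{8} = \frac{15}{4} - \frac{5 h}{8}$)
$\left(T{\left(k,-7 \right)} + \left(-11 + I\right) \left(-29\right)\right) + 23^{2} = \left(\left(\frac{15}{4} - - \frac{35}{8}\right) + \left(-11 + 13\right) \left(-29\right)\right) + 23^{2} = \left(\left(\frac{15}{4} + \frac{35}{8}\right) + 2 \left(-29\right)\right) + 529 = \left(\frac{65}{8} - 58\right) + 529 = - \frac{399}{8} + 529 = \frac{3833}{8}$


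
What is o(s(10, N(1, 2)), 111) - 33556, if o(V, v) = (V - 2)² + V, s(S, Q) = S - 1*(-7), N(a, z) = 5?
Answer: -33314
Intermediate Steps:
s(S, Q) = 7 + S (s(S, Q) = S + 7 = 7 + S)
o(V, v) = V + (-2 + V)² (o(V, v) = (-2 + V)² + V = V + (-2 + V)²)
o(s(10, N(1, 2)), 111) - 33556 = ((7 + 10) + (-2 + (7 + 10))²) - 33556 = (17 + (-2 + 17)²) - 33556 = (17 + 15²) - 33556 = (17 + 225) - 33556 = 242 - 33556 = -33314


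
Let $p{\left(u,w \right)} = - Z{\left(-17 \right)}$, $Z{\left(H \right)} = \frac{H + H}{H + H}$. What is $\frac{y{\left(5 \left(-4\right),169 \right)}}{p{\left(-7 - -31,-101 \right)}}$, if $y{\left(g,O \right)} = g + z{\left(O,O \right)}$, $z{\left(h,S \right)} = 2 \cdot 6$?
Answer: $8$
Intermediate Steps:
$z{\left(h,S \right)} = 12$
$Z{\left(H \right)} = 1$ ($Z{\left(H \right)} = \frac{2 H}{2 H} = 2 H \frac{1}{2 H} = 1$)
$y{\left(g,O \right)} = 12 + g$ ($y{\left(g,O \right)} = g + 12 = 12 + g$)
$p{\left(u,w \right)} = -1$ ($p{\left(u,w \right)} = \left(-1\right) 1 = -1$)
$\frac{y{\left(5 \left(-4\right),169 \right)}}{p{\left(-7 - -31,-101 \right)}} = \frac{12 + 5 \left(-4\right)}{-1} = \left(12 - 20\right) \left(-1\right) = \left(-8\right) \left(-1\right) = 8$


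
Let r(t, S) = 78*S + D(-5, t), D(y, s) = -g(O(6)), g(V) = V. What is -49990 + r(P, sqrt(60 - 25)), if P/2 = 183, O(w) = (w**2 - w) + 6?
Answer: -50026 + 78*sqrt(35) ≈ -49565.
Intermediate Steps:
O(w) = 6 + w**2 - w
P = 366 (P = 2*183 = 366)
D(y, s) = -36 (D(y, s) = -(6 + 6**2 - 1*6) = -(6 + 36 - 6) = -1*36 = -36)
r(t, S) = -36 + 78*S (r(t, S) = 78*S - 36 = -36 + 78*S)
-49990 + r(P, sqrt(60 - 25)) = -49990 + (-36 + 78*sqrt(60 - 25)) = -49990 + (-36 + 78*sqrt(35)) = -50026 + 78*sqrt(35)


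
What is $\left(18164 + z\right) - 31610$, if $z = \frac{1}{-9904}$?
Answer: $- \frac{133169185}{9904} \approx -13446.0$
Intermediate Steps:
$z = - \frac{1}{9904} \approx -0.00010097$
$\left(18164 + z\right) - 31610 = \left(18164 - \frac{1}{9904}\right) - 31610 = \frac{179896255}{9904} - 31610 = - \frac{133169185}{9904}$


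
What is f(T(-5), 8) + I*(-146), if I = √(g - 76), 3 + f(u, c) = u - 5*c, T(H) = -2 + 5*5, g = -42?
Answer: -20 - 146*I*√118 ≈ -20.0 - 1586.0*I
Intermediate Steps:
T(H) = 23 (T(H) = -2 + 25 = 23)
f(u, c) = -3 + u - 5*c (f(u, c) = -3 + (u - 5*c) = -3 + u - 5*c)
I = I*√118 (I = √(-42 - 76) = √(-118) = I*√118 ≈ 10.863*I)
f(T(-5), 8) + I*(-146) = (-3 + 23 - 5*8) + (I*√118)*(-146) = (-3 + 23 - 40) - 146*I*√118 = -20 - 146*I*√118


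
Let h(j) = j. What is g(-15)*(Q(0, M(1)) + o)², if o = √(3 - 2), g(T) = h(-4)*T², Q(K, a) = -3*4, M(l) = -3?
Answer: -108900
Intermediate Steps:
Q(K, a) = -12
g(T) = -4*T²
o = 1 (o = √1 = 1)
g(-15)*(Q(0, M(1)) + o)² = (-4*(-15)²)*(-12 + 1)² = -4*225*(-11)² = -900*121 = -108900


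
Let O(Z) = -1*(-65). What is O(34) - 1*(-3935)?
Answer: 4000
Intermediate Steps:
O(Z) = 65
O(34) - 1*(-3935) = 65 - 1*(-3935) = 65 + 3935 = 4000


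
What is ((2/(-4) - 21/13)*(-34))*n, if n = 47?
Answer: 43945/13 ≈ 3380.4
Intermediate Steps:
((2/(-4) - 21/13)*(-34))*n = ((2/(-4) - 21/13)*(-34))*47 = ((2*(-1/4) - 21*1/13)*(-34))*47 = ((-1/2 - 21/13)*(-34))*47 = -55/26*(-34)*47 = (935/13)*47 = 43945/13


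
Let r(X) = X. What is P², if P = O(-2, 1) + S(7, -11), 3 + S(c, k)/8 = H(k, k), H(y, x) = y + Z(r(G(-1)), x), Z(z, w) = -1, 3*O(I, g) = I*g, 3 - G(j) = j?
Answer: 131044/9 ≈ 14560.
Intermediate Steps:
G(j) = 3 - j
O(I, g) = I*g/3 (O(I, g) = (I*g)/3 = I*g/3)
H(y, x) = -1 + y (H(y, x) = y - 1 = -1 + y)
S(c, k) = -32 + 8*k (S(c, k) = -24 + 8*(-1 + k) = -24 + (-8 + 8*k) = -32 + 8*k)
P = -362/3 (P = (⅓)*(-2)*1 + (-32 + 8*(-11)) = -⅔ + (-32 - 88) = -⅔ - 120 = -362/3 ≈ -120.67)
P² = (-362/3)² = 131044/9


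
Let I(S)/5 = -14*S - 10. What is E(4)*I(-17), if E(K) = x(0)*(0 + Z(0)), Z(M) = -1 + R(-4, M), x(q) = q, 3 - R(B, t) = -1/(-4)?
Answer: 0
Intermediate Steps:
R(B, t) = 11/4 (R(B, t) = 3 - (-1)/(-4) = 3 - (-1)*(-1)/4 = 3 - 1*¼ = 3 - ¼ = 11/4)
Z(M) = 7/4 (Z(M) = -1 + 11/4 = 7/4)
E(K) = 0 (E(K) = 0*(0 + 7/4) = 0*(7/4) = 0)
I(S) = -50 - 70*S (I(S) = 5*(-14*S - 10) = 5*(-10 - 14*S) = -50 - 70*S)
E(4)*I(-17) = 0*(-50 - 70*(-17)) = 0*(-50 + 1190) = 0*1140 = 0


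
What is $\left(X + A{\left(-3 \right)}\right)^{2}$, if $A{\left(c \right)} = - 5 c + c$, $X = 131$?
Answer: $20449$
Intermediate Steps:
$A{\left(c \right)} = - 4 c$
$\left(X + A{\left(-3 \right)}\right)^{2} = \left(131 - -12\right)^{2} = \left(131 + 12\right)^{2} = 143^{2} = 20449$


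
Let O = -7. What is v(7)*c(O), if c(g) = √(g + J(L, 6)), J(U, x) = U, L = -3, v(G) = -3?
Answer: -3*I*√10 ≈ -9.4868*I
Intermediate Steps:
c(g) = √(-3 + g) (c(g) = √(g - 3) = √(-3 + g))
v(7)*c(O) = -3*√(-3 - 7) = -3*I*√10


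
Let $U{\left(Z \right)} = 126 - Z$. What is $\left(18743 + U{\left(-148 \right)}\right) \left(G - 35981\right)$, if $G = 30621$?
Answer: $-101931120$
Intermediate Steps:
$\left(18743 + U{\left(-148 \right)}\right) \left(G - 35981\right) = \left(18743 + \left(126 - -148\right)\right) \left(30621 - 35981\right) = \left(18743 + \left(126 + 148\right)\right) \left(-5360\right) = \left(18743 + 274\right) \left(-5360\right) = 19017 \left(-5360\right) = -101931120$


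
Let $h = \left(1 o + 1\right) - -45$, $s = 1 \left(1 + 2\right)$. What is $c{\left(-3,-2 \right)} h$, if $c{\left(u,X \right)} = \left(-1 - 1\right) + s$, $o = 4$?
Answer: $50$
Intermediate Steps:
$s = 3$ ($s = 1 \cdot 3 = 3$)
$c{\left(u,X \right)} = 1$ ($c{\left(u,X \right)} = \left(-1 - 1\right) + 3 = -2 + 3 = 1$)
$h = 50$ ($h = \left(1 \cdot 4 + 1\right) - -45 = \left(4 + 1\right) + 45 = 5 + 45 = 50$)
$c{\left(-3,-2 \right)} h = 1 \cdot 50 = 50$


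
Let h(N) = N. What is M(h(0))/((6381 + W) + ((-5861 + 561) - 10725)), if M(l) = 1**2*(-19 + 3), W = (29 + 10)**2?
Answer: 16/8123 ≈ 0.0019697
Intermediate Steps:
W = 1521 (W = 39**2 = 1521)
M(l) = -16 (M(l) = 1*(-16) = -16)
M(h(0))/((6381 + W) + ((-5861 + 561) - 10725)) = -16/((6381 + 1521) + ((-5861 + 561) - 10725)) = -16/(7902 + (-5300 - 10725)) = -16/(7902 - 16025) = -16/(-8123) = -16*(-1/8123) = 16/8123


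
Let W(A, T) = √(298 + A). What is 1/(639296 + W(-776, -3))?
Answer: 319648/204349688047 - I*√478/408699376094 ≈ 1.5642e-6 - 5.3495e-11*I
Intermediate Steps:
1/(639296 + W(-776, -3)) = 1/(639296 + √(298 - 776)) = 1/(639296 + √(-478)) = 1/(639296 + I*√478)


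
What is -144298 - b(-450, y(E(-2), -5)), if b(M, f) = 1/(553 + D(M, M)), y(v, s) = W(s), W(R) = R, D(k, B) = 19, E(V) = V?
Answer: -82538457/572 ≈ -1.4430e+5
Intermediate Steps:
y(v, s) = s
b(M, f) = 1/572 (b(M, f) = 1/(553 + 19) = 1/572)
-144298 - b(-450, y(E(-2), -5)) = -144298 - 1*1/572 = -144298 - 1/572 = -82538457/572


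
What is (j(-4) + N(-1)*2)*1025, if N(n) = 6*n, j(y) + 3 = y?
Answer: -19475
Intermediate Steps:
j(y) = -3 + y
(j(-4) + N(-1)*2)*1025 = ((-3 - 4) + (6*(-1))*2)*1025 = (-7 - 6*2)*1025 = (-7 - 12)*1025 = -19*1025 = -19475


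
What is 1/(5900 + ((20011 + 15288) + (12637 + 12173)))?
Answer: 1/66009 ≈ 1.5149e-5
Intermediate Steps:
1/(5900 + ((20011 + 15288) + (12637 + 12173))) = 1/(5900 + (35299 + 24810)) = 1/(5900 + 60109) = 1/66009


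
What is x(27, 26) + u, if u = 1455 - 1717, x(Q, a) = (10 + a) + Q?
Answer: -199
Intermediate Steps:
x(Q, a) = 10 + Q + a
u = -262
x(27, 26) + u = (10 + 27 + 26) - 262 = 63 - 262 = -199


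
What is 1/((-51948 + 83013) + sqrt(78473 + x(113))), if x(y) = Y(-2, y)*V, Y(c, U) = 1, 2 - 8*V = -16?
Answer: 124260/3859822999 - 2*sqrt(313901)/3859822999 ≈ 3.1903e-5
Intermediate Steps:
V = 9/4 (V = 1/4 - 1/8*(-16) = 1/4 + 2 = 9/4 ≈ 2.2500)
x(y) = 9/4 (x(y) = 1*(9/4) = 9/4)
1/((-51948 + 83013) + sqrt(78473 + x(113))) = 1/((-51948 + 83013) + sqrt(78473 + 9/4)) = 1/(31065 + sqrt(313901/4)) = 1/(31065 + sqrt(313901)/2)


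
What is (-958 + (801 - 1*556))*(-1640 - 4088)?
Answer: 4084064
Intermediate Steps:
(-958 + (801 - 1*556))*(-1640 - 4088) = (-958 + (801 - 556))*(-5728) = (-958 + 245)*(-5728) = -713*(-5728) = 4084064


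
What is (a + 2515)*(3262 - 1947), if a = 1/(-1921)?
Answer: 6353177910/1921 ≈ 3.3072e+6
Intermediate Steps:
a = -1/1921 ≈ -0.00052056
(a + 2515)*(3262 - 1947) = (-1/1921 + 2515)*(3262 - 1947) = (4831314/1921)*1315 = 6353177910/1921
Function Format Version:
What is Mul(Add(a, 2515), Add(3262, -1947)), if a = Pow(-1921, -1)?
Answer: Rational(6353177910, 1921) ≈ 3.3072e+6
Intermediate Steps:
a = Rational(-1, 1921) ≈ -0.00052056
Mul(Add(a, 2515), Add(3262, -1947)) = Mul(Add(Rational(-1, 1921), 2515), Add(3262, -1947)) = Mul(Rational(4831314, 1921), 1315) = Rational(6353177910, 1921)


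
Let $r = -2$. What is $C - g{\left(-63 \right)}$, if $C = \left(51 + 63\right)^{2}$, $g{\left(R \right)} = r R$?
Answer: $12870$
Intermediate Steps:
$g{\left(R \right)} = - 2 R$
$C = 12996$ ($C = 114^{2} = 12996$)
$C - g{\left(-63 \right)} = 12996 - \left(-2\right) \left(-63\right) = 12996 - 126 = 12870$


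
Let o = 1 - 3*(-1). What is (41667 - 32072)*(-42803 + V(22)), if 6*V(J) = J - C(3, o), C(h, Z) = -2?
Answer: -410656405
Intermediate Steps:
o = 4 (o = 1 + 3 = 4)
V(J) = ⅓ + J/6 (V(J) = (J - 1*(-2))/6 = (J + 2)/6 = (2 + J)/6 = ⅓ + J/6)
(41667 - 32072)*(-42803 + V(22)) = (41667 - 32072)*(-42803 + (⅓ + (⅙)*22)) = 9595*(-42803 + (⅓ + 11/3)) = 9595*(-42803 + 4) = 9595*(-42799) = -410656405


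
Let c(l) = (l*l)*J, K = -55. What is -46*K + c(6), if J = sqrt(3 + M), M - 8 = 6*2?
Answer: 2530 + 36*sqrt(23) ≈ 2702.6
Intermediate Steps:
M = 20 (M = 8 + 6*2 = 8 + 12 = 20)
J = sqrt(23) (J = sqrt(3 + 20) = sqrt(23) ≈ 4.7958)
c(l) = sqrt(23)*l**2 (c(l) = (l*l)*sqrt(23) = l**2*sqrt(23) = sqrt(23)*l**2)
-46*K + c(6) = -46*(-55) + sqrt(23)*6**2 = 2530 + sqrt(23)*36 = 2530 + 36*sqrt(23)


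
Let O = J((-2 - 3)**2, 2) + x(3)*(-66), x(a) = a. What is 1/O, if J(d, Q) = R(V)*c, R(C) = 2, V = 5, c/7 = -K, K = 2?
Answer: -1/226 ≈ -0.0044248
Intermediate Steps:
c = -14 (c = 7*(-1*2) = 7*(-2) = -14)
J(d, Q) = -28 (J(d, Q) = 2*(-14) = -28)
O = -226 (O = -28 + 3*(-66) = -28 - 198 = -226)
1/O = 1/(-226) = -1/226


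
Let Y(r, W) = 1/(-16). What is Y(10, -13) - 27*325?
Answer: -140401/16 ≈ -8775.1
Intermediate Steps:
Y(r, W) = -1/16
Y(10, -13) - 27*325 = -1/16 - 27*325 = -1/16 - 8775 = -140401/16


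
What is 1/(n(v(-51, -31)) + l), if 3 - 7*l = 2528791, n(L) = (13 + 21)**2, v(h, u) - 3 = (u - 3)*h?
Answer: -7/2520696 ≈ -2.7770e-6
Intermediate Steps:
v(h, u) = 3 + h*(-3 + u) (v(h, u) = 3 + (u - 3)*h = 3 + (-3 + u)*h = 3 + h*(-3 + u))
n(L) = 1156 (n(L) = 34**2 = 1156)
l = -2528788/7 (l = 3/7 - 1/7*2528791 = 3/7 - 2528791/7 = -2528788/7 ≈ -3.6126e+5)
1/(n(v(-51, -31)) + l) = 1/(1156 - 2528788/7) = 1/(-2520696/7) = -7/2520696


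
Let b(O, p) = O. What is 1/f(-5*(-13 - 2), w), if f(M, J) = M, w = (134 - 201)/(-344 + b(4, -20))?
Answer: 1/75 ≈ 0.013333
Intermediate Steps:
w = 67/340 (w = (134 - 201)/(-344 + 4) = -67/(-340) = -67*(-1/340) = 67/340 ≈ 0.19706)
1/f(-5*(-13 - 2), w) = 1/(-5*(-13 - 2)) = 1/(-5*(-15)) = 1/75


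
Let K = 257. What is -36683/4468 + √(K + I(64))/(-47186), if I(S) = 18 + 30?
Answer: -36683/4468 - √305/47186 ≈ -8.2105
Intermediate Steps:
I(S) = 48
-36683/4468 + √(K + I(64))/(-47186) = -36683/4468 + √(257 + 48)/(-47186) = -36683*1/4468 + √305*(-1/47186) = -36683/4468 - √305/47186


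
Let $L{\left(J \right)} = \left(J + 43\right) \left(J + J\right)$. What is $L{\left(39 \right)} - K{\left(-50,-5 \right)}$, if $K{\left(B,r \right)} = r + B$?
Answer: $6451$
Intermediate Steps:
$K{\left(B,r \right)} = B + r$
$L{\left(J \right)} = 2 J \left(43 + J\right)$ ($L{\left(J \right)} = \left(43 + J\right) 2 J = 2 J \left(43 + J\right)$)
$L{\left(39 \right)} - K{\left(-50,-5 \right)} = 2 \cdot 39 \left(43 + 39\right) - \left(-50 - 5\right) = 2 \cdot 39 \cdot 82 - -55 = 6396 + 55 = 6451$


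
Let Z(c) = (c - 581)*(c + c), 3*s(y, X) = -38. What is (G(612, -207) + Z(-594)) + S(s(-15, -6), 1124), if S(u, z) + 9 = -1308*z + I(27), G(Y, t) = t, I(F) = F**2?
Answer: -73779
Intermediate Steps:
s(y, X) = -38/3 (s(y, X) = (1/3)*(-38) = -38/3)
S(u, z) = 720 - 1308*z (S(u, z) = -9 + (-1308*z + 27**2) = -9 + (-1308*z + 729) = -9 + (729 - 1308*z) = 720 - 1308*z)
Z(c) = 2*c*(-581 + c) (Z(c) = (-581 + c)*(2*c) = 2*c*(-581 + c))
(G(612, -207) + Z(-594)) + S(s(-15, -6), 1124) = (-207 + 2*(-594)*(-581 - 594)) + (720 - 1308*1124) = (-207 + 2*(-594)*(-1175)) + (720 - 1470192) = (-207 + 1395900) - 1469472 = 1395693 - 1469472 = -73779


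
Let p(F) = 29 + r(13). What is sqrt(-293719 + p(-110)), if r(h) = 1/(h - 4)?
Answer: I*sqrt(2643209)/3 ≈ 541.93*I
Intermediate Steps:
r(h) = 1/(-4 + h)
p(F) = 262/9 (p(F) = 29 + 1/(-4 + 13) = 29 + 1/9 = 262/9)
sqrt(-293719 + p(-110)) = sqrt(-293719 + 262/9) = sqrt(-2643209/9) = I*sqrt(2643209)/3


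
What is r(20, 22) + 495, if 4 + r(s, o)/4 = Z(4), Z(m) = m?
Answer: 495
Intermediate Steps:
r(s, o) = 0 (r(s, o) = -16 + 4*4 = -16 + 16 = 0)
r(20, 22) + 495 = 0 + 495 = 495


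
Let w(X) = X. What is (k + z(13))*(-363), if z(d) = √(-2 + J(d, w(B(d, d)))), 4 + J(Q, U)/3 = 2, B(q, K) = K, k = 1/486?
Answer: -121/162 - 726*I*√2 ≈ -0.74691 - 1026.7*I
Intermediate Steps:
k = 1/486 ≈ 0.0020576
J(Q, U) = -6 (J(Q, U) = -12 + 3*2 = -12 + 6 = -6)
z(d) = 2*I*√2 (z(d) = √(-2 - 6) = √(-8) = 2*I*√2)
(k + z(13))*(-363) = (1/486 + 2*I*√2)*(-363) = -121/162 - 726*I*√2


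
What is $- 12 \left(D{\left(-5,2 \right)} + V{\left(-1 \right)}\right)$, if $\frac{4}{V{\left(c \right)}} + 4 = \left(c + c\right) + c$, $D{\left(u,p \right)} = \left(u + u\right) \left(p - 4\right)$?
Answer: $- \frac{1632}{7} \approx -233.14$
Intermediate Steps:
$D{\left(u,p \right)} = 2 u \left(-4 + p\right)$
$V{\left(c \right)} = \frac{4}{-4 + 3 c}$ ($V{\left(c \right)} = \frac{4}{-4 + \left(\left(c + c\right) + c\right)} = \frac{4}{-4 + \left(2 c + c\right)} = \frac{4}{-4 + 3 c}$)
$- 12 \left(D{\left(-5,2 \right)} + V{\left(-1 \right)}\right) = - 12 \left(2 \left(-5\right) \left(-4 + 2\right) + \frac{4}{-4 + 3 \left(-1\right)}\right) = - 12 \left(2 \left(-5\right) \left(-2\right) + \frac{4}{-4 - 3}\right) = - 12 \left(20 + \frac{4}{-7}\right) = - 12 \left(20 + 4 \left(- \frac{1}{7}\right)\right) = - 12 \left(20 - \frac{4}{7}\right) = \left(-12\right) \frac{136}{7} = - \frac{1632}{7}$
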